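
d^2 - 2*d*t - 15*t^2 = (d - 5*t)*(d + 3*t)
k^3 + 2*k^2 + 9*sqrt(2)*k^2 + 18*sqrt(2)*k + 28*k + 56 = (k + 2)*(k + 2*sqrt(2))*(k + 7*sqrt(2))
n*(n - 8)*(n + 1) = n^3 - 7*n^2 - 8*n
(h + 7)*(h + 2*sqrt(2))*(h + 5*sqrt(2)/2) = h^3 + 9*sqrt(2)*h^2/2 + 7*h^2 + 10*h + 63*sqrt(2)*h/2 + 70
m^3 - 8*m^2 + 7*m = m*(m - 7)*(m - 1)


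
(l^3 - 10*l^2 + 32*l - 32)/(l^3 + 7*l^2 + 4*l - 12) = (l^3 - 10*l^2 + 32*l - 32)/(l^3 + 7*l^2 + 4*l - 12)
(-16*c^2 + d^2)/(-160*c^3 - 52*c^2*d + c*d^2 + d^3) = (4*c - d)/(40*c^2 + 3*c*d - d^2)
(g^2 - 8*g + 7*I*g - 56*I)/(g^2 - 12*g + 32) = (g + 7*I)/(g - 4)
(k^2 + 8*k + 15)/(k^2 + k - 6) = (k + 5)/(k - 2)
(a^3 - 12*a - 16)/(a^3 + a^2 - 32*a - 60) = (a^2 - 2*a - 8)/(a^2 - a - 30)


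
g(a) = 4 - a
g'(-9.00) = -1.00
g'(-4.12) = -1.00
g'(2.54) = -1.00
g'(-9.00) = -1.00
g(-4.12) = 8.12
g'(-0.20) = -1.00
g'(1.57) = -1.00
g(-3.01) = 7.01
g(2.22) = 1.78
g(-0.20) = 4.20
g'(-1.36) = -1.00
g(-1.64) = 5.64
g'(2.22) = -1.00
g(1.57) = 2.43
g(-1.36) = 5.36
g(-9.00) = 13.00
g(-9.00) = 13.00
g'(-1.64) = -1.00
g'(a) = -1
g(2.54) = 1.46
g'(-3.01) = -1.00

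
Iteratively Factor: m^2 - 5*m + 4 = (m - 4)*(m - 1)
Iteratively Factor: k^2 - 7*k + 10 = (k - 2)*(k - 5)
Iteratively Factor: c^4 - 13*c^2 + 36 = (c - 2)*(c^3 + 2*c^2 - 9*c - 18) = (c - 3)*(c - 2)*(c^2 + 5*c + 6) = (c - 3)*(c - 2)*(c + 3)*(c + 2)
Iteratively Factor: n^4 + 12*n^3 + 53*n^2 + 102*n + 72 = (n + 3)*(n^3 + 9*n^2 + 26*n + 24) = (n + 2)*(n + 3)*(n^2 + 7*n + 12) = (n + 2)*(n + 3)*(n + 4)*(n + 3)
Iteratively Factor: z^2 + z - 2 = (z + 2)*(z - 1)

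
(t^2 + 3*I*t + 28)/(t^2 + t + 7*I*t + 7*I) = (t - 4*I)/(t + 1)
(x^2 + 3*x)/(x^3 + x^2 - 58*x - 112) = x*(x + 3)/(x^3 + x^2 - 58*x - 112)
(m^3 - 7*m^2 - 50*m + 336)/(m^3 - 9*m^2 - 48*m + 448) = (m - 6)/(m - 8)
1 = 1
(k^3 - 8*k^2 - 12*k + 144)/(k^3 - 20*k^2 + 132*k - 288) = (k + 4)/(k - 8)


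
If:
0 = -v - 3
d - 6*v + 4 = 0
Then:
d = -22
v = -3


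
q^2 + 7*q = q*(q + 7)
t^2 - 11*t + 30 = (t - 6)*(t - 5)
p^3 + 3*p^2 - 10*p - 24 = (p - 3)*(p + 2)*(p + 4)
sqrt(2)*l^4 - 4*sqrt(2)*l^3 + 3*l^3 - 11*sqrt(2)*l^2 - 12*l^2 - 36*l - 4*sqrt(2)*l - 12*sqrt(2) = (l - 6)*(l + 2)*(l + sqrt(2))*(sqrt(2)*l + 1)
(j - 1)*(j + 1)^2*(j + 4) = j^4 + 5*j^3 + 3*j^2 - 5*j - 4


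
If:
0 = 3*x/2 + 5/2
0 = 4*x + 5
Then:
No Solution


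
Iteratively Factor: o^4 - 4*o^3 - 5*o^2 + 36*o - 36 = (o - 2)*(o^3 - 2*o^2 - 9*o + 18) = (o - 2)^2*(o^2 - 9) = (o - 2)^2*(o + 3)*(o - 3)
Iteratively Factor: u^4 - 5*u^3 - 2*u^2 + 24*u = (u - 4)*(u^3 - u^2 - 6*u) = u*(u - 4)*(u^2 - u - 6) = u*(u - 4)*(u + 2)*(u - 3)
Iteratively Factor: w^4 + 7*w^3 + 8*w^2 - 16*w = (w)*(w^3 + 7*w^2 + 8*w - 16) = w*(w - 1)*(w^2 + 8*w + 16) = w*(w - 1)*(w + 4)*(w + 4)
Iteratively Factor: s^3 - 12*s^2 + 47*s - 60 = (s - 4)*(s^2 - 8*s + 15) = (s - 4)*(s - 3)*(s - 5)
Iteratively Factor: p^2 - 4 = (p + 2)*(p - 2)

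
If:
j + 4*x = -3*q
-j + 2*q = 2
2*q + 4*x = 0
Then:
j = -2/3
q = 2/3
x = -1/3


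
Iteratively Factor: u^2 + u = (u)*(u + 1)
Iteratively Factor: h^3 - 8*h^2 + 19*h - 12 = (h - 3)*(h^2 - 5*h + 4) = (h - 3)*(h - 1)*(h - 4)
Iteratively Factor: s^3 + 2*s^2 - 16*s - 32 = (s + 2)*(s^2 - 16) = (s + 2)*(s + 4)*(s - 4)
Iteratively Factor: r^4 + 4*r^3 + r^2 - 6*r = (r + 2)*(r^3 + 2*r^2 - 3*r) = r*(r + 2)*(r^2 + 2*r - 3) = r*(r - 1)*(r + 2)*(r + 3)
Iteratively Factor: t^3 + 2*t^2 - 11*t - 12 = (t + 1)*(t^2 + t - 12) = (t + 1)*(t + 4)*(t - 3)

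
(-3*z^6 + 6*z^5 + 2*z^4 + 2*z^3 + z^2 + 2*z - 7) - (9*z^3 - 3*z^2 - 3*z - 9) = -3*z^6 + 6*z^5 + 2*z^4 - 7*z^3 + 4*z^2 + 5*z + 2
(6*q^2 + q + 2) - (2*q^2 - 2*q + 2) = 4*q^2 + 3*q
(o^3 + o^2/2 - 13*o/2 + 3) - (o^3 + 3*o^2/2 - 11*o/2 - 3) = -o^2 - o + 6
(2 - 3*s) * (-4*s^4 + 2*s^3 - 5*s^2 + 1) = 12*s^5 - 14*s^4 + 19*s^3 - 10*s^2 - 3*s + 2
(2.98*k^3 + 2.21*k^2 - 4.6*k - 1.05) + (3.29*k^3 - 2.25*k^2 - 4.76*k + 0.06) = 6.27*k^3 - 0.04*k^2 - 9.36*k - 0.99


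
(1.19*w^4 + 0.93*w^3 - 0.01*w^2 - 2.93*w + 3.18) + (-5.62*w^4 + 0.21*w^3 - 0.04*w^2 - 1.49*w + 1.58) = -4.43*w^4 + 1.14*w^3 - 0.05*w^2 - 4.42*w + 4.76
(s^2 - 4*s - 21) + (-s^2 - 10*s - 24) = -14*s - 45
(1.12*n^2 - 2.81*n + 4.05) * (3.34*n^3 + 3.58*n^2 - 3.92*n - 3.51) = 3.7408*n^5 - 5.3758*n^4 - 0.923200000000003*n^3 + 21.583*n^2 - 6.0129*n - 14.2155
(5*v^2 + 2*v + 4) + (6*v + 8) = 5*v^2 + 8*v + 12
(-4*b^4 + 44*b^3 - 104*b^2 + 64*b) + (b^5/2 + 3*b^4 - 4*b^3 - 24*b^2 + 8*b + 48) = b^5/2 - b^4 + 40*b^3 - 128*b^2 + 72*b + 48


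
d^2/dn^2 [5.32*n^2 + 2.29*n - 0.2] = 10.6400000000000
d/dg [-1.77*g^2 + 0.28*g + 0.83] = 0.28 - 3.54*g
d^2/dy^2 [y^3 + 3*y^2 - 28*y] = 6*y + 6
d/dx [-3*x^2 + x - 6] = 1 - 6*x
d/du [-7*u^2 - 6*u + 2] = -14*u - 6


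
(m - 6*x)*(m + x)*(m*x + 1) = m^3*x - 5*m^2*x^2 + m^2 - 6*m*x^3 - 5*m*x - 6*x^2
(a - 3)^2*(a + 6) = a^3 - 27*a + 54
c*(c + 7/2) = c^2 + 7*c/2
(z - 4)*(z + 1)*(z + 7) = z^3 + 4*z^2 - 25*z - 28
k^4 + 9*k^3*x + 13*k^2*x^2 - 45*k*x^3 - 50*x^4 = (k - 2*x)*(k + x)*(k + 5*x)^2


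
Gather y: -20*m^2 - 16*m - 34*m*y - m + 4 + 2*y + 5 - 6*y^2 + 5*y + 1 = -20*m^2 - 17*m - 6*y^2 + y*(7 - 34*m) + 10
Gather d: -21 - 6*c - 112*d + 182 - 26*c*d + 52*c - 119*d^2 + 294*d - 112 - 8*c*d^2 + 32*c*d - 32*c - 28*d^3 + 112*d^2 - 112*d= 14*c - 28*d^3 + d^2*(-8*c - 7) + d*(6*c + 70) + 49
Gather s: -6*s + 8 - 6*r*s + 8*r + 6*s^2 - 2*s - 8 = 8*r + 6*s^2 + s*(-6*r - 8)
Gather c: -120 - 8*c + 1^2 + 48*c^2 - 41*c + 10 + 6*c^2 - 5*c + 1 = 54*c^2 - 54*c - 108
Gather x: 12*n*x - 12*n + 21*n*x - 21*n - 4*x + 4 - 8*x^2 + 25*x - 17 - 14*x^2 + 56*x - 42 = -33*n - 22*x^2 + x*(33*n + 77) - 55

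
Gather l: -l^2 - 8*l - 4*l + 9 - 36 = -l^2 - 12*l - 27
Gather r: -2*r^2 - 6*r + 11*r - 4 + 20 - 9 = -2*r^2 + 5*r + 7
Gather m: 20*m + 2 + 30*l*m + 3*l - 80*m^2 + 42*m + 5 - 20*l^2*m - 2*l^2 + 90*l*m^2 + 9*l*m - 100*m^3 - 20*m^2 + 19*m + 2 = -2*l^2 + 3*l - 100*m^3 + m^2*(90*l - 100) + m*(-20*l^2 + 39*l + 81) + 9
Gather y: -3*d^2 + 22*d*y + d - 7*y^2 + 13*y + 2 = -3*d^2 + d - 7*y^2 + y*(22*d + 13) + 2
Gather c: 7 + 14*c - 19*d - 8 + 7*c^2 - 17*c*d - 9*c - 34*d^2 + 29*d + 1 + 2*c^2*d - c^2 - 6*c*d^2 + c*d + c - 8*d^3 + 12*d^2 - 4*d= c^2*(2*d + 6) + c*(-6*d^2 - 16*d + 6) - 8*d^3 - 22*d^2 + 6*d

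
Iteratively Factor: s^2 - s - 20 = (s - 5)*(s + 4)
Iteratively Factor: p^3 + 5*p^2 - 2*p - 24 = (p - 2)*(p^2 + 7*p + 12) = (p - 2)*(p + 3)*(p + 4)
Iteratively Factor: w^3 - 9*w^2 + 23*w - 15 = (w - 5)*(w^2 - 4*w + 3) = (w - 5)*(w - 3)*(w - 1)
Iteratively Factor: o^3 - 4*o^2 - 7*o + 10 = (o - 5)*(o^2 + o - 2) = (o - 5)*(o - 1)*(o + 2)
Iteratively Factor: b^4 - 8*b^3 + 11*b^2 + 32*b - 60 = (b + 2)*(b^3 - 10*b^2 + 31*b - 30) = (b - 5)*(b + 2)*(b^2 - 5*b + 6) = (b - 5)*(b - 2)*(b + 2)*(b - 3)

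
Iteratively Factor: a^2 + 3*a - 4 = (a - 1)*(a + 4)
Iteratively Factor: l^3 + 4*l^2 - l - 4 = (l + 1)*(l^2 + 3*l - 4) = (l + 1)*(l + 4)*(l - 1)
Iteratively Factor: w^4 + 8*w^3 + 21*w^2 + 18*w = (w + 2)*(w^3 + 6*w^2 + 9*w) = (w + 2)*(w + 3)*(w^2 + 3*w) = w*(w + 2)*(w + 3)*(w + 3)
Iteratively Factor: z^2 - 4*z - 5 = (z - 5)*(z + 1)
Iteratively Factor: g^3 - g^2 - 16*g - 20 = (g + 2)*(g^2 - 3*g - 10) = (g + 2)^2*(g - 5)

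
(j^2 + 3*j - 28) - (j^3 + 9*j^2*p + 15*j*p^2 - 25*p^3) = -j^3 - 9*j^2*p + j^2 - 15*j*p^2 + 3*j + 25*p^3 - 28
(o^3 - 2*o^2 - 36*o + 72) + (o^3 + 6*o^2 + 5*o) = 2*o^3 + 4*o^2 - 31*o + 72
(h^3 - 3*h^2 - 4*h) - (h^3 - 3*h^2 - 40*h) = 36*h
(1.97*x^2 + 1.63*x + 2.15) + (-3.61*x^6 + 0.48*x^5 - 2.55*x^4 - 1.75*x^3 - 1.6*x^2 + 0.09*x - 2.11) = -3.61*x^6 + 0.48*x^5 - 2.55*x^4 - 1.75*x^3 + 0.37*x^2 + 1.72*x + 0.04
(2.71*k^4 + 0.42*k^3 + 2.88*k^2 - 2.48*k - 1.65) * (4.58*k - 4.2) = 12.4118*k^5 - 9.4584*k^4 + 11.4264*k^3 - 23.4544*k^2 + 2.859*k + 6.93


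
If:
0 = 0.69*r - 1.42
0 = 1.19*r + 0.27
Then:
No Solution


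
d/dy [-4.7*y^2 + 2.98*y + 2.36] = 2.98 - 9.4*y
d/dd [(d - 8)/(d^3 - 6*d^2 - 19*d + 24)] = 2*(-d - 1)/(d^4 + 4*d^3 - 2*d^2 - 12*d + 9)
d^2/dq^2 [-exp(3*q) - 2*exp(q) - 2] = (-9*exp(2*q) - 2)*exp(q)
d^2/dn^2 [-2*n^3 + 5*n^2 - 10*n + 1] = 10 - 12*n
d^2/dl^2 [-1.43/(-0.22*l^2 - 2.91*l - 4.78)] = (-0.138424*l^2 - 1.830972*l + 1.43*(0.44*l + 2.91)*(0.88*l + 5.82) - 3.007576)/(0.22*l^2 + 2.91*l + 4.78)^3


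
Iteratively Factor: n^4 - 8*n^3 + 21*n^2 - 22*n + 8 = (n - 4)*(n^3 - 4*n^2 + 5*n - 2) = (n - 4)*(n - 1)*(n^2 - 3*n + 2) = (n - 4)*(n - 2)*(n - 1)*(n - 1)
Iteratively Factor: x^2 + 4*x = (x + 4)*(x)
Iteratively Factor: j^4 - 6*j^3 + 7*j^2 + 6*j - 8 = (j + 1)*(j^3 - 7*j^2 + 14*j - 8) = (j - 2)*(j + 1)*(j^2 - 5*j + 4) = (j - 2)*(j - 1)*(j + 1)*(j - 4)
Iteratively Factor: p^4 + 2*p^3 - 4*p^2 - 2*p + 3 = (p - 1)*(p^3 + 3*p^2 - p - 3) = (p - 1)*(p + 1)*(p^2 + 2*p - 3) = (p - 1)^2*(p + 1)*(p + 3)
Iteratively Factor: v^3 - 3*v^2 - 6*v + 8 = (v - 4)*(v^2 + v - 2) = (v - 4)*(v + 2)*(v - 1)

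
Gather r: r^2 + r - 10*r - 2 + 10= r^2 - 9*r + 8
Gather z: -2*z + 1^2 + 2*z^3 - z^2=2*z^3 - z^2 - 2*z + 1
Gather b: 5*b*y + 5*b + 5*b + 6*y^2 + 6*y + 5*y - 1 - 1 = b*(5*y + 10) + 6*y^2 + 11*y - 2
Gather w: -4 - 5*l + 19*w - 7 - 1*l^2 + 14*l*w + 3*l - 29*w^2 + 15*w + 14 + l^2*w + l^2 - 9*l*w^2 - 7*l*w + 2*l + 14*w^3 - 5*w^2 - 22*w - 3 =14*w^3 + w^2*(-9*l - 34) + w*(l^2 + 7*l + 12)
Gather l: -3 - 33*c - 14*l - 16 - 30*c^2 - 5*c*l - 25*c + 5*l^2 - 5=-30*c^2 - 58*c + 5*l^2 + l*(-5*c - 14) - 24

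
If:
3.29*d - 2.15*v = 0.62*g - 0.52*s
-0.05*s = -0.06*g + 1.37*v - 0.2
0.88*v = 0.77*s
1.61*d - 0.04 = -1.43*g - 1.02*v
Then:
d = 0.04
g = -0.12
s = 0.15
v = 0.14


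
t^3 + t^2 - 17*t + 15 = (t - 3)*(t - 1)*(t + 5)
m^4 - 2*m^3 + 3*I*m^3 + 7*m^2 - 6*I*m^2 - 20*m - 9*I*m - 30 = (m - 3)*(m + 1)*(m - 2*I)*(m + 5*I)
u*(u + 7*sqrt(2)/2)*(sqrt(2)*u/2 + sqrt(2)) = sqrt(2)*u^3/2 + sqrt(2)*u^2 + 7*u^2/2 + 7*u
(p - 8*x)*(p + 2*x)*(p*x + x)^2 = p^4*x^2 - 6*p^3*x^3 + 2*p^3*x^2 - 16*p^2*x^4 - 12*p^2*x^3 + p^2*x^2 - 32*p*x^4 - 6*p*x^3 - 16*x^4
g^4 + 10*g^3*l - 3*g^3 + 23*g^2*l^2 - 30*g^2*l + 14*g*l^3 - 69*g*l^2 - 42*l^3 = (g - 3)*(g + l)*(g + 2*l)*(g + 7*l)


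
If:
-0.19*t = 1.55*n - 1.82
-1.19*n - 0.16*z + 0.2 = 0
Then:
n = 0.168067226890756 - 0.134453781512605*z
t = 1.0968597965502*z + 8.2078726227333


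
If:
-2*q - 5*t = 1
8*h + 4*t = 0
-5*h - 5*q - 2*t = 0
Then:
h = 5/52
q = -1/52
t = -5/26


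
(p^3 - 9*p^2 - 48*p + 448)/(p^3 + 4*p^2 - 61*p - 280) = (p - 8)/(p + 5)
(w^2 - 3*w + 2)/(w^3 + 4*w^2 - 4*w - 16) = (w - 1)/(w^2 + 6*w + 8)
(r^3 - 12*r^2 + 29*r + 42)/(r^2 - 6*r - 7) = r - 6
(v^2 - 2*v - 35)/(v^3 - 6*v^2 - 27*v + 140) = 1/(v - 4)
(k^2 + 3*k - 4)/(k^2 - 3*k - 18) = (-k^2 - 3*k + 4)/(-k^2 + 3*k + 18)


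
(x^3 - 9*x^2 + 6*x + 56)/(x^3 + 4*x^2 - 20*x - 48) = (x - 7)/(x + 6)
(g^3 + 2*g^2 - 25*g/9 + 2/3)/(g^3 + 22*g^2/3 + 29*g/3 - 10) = (g - 1/3)/(g + 5)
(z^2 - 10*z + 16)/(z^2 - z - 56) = (z - 2)/(z + 7)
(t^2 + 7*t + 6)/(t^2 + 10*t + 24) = (t + 1)/(t + 4)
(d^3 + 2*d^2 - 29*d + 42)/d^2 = d + 2 - 29/d + 42/d^2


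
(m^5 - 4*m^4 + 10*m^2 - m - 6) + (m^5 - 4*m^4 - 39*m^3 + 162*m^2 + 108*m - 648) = 2*m^5 - 8*m^4 - 39*m^3 + 172*m^2 + 107*m - 654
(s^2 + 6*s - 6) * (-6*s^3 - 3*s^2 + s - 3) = -6*s^5 - 39*s^4 + 19*s^3 + 21*s^2 - 24*s + 18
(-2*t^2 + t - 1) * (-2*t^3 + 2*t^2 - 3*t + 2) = 4*t^5 - 6*t^4 + 10*t^3 - 9*t^2 + 5*t - 2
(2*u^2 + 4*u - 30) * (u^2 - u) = 2*u^4 + 2*u^3 - 34*u^2 + 30*u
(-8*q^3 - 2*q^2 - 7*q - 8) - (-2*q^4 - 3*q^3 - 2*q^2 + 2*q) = 2*q^4 - 5*q^3 - 9*q - 8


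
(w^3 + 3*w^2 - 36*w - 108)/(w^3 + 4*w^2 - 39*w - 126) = (w + 6)/(w + 7)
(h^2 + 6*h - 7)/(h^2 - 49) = (h - 1)/(h - 7)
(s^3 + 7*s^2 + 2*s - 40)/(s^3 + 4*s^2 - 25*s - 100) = (s - 2)/(s - 5)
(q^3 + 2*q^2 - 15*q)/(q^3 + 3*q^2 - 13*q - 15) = q/(q + 1)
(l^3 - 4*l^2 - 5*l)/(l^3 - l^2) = (l^2 - 4*l - 5)/(l*(l - 1))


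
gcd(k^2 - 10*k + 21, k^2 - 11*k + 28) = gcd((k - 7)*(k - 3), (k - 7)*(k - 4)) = k - 7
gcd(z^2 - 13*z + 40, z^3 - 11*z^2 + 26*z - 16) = z - 8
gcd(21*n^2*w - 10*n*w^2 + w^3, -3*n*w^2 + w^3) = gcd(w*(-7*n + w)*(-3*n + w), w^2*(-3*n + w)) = -3*n*w + w^2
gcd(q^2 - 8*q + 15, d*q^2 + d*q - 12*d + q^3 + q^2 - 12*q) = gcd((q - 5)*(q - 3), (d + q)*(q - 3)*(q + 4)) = q - 3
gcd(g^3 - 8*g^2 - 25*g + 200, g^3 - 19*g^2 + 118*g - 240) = g^2 - 13*g + 40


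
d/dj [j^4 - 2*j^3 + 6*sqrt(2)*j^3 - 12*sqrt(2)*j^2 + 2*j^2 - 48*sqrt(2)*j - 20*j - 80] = 4*j^3 - 6*j^2 + 18*sqrt(2)*j^2 - 24*sqrt(2)*j + 4*j - 48*sqrt(2) - 20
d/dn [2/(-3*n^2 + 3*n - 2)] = 6*(2*n - 1)/(3*n^2 - 3*n + 2)^2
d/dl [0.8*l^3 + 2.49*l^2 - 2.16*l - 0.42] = 2.4*l^2 + 4.98*l - 2.16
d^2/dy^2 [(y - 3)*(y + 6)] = 2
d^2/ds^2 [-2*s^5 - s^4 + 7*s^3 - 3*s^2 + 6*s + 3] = -40*s^3 - 12*s^2 + 42*s - 6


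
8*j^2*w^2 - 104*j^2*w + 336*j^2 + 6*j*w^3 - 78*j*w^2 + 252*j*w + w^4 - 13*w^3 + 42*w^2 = (2*j + w)*(4*j + w)*(w - 7)*(w - 6)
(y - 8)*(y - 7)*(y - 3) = y^3 - 18*y^2 + 101*y - 168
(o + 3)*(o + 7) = o^2 + 10*o + 21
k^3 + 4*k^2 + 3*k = k*(k + 1)*(k + 3)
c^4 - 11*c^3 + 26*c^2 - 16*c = c*(c - 8)*(c - 2)*(c - 1)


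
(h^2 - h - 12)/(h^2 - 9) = (h - 4)/(h - 3)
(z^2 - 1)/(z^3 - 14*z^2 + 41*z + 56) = (z - 1)/(z^2 - 15*z + 56)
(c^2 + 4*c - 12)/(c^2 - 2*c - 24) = (-c^2 - 4*c + 12)/(-c^2 + 2*c + 24)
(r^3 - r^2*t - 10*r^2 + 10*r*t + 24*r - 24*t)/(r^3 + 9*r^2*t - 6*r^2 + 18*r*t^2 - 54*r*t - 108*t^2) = (r^2 - r*t - 4*r + 4*t)/(r^2 + 9*r*t + 18*t^2)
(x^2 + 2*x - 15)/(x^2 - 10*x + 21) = (x + 5)/(x - 7)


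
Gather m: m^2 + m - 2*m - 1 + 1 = m^2 - m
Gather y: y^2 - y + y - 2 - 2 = y^2 - 4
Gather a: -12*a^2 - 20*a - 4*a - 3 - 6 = -12*a^2 - 24*a - 9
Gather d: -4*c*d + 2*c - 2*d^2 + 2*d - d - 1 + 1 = 2*c - 2*d^2 + d*(1 - 4*c)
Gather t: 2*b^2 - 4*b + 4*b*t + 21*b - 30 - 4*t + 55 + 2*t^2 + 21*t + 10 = 2*b^2 + 17*b + 2*t^2 + t*(4*b + 17) + 35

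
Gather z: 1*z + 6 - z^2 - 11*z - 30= -z^2 - 10*z - 24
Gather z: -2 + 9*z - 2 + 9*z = 18*z - 4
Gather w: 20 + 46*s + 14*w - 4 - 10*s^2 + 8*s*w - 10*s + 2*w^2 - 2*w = -10*s^2 + 36*s + 2*w^2 + w*(8*s + 12) + 16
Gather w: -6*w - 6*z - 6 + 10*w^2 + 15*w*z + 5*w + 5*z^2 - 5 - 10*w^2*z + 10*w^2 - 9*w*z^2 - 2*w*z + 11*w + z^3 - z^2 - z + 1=w^2*(20 - 10*z) + w*(-9*z^2 + 13*z + 10) + z^3 + 4*z^2 - 7*z - 10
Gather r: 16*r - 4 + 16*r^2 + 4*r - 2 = 16*r^2 + 20*r - 6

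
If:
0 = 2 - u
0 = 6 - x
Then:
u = 2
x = 6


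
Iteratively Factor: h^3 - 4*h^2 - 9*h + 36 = (h - 4)*(h^2 - 9) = (h - 4)*(h - 3)*(h + 3)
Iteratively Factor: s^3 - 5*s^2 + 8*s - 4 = (s - 2)*(s^2 - 3*s + 2) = (s - 2)^2*(s - 1)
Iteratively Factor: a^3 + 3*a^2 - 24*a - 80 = (a + 4)*(a^2 - a - 20) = (a + 4)^2*(a - 5)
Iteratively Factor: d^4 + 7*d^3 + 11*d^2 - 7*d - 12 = (d + 4)*(d^3 + 3*d^2 - d - 3) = (d - 1)*(d + 4)*(d^2 + 4*d + 3) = (d - 1)*(d + 1)*(d + 4)*(d + 3)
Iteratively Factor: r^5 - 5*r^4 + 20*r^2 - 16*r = (r)*(r^4 - 5*r^3 + 20*r - 16) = r*(r - 2)*(r^3 - 3*r^2 - 6*r + 8) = r*(r - 2)*(r + 2)*(r^2 - 5*r + 4) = r*(r - 2)*(r - 1)*(r + 2)*(r - 4)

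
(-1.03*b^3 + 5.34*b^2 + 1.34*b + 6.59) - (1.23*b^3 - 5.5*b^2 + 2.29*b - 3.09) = -2.26*b^3 + 10.84*b^2 - 0.95*b + 9.68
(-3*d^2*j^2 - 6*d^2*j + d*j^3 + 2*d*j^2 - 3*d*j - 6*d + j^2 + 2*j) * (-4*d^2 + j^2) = 12*d^4*j^2 + 24*d^4*j - 4*d^3*j^3 - 8*d^3*j^2 + 12*d^3*j + 24*d^3 - 3*d^2*j^4 - 6*d^2*j^3 - 4*d^2*j^2 - 8*d^2*j + d*j^5 + 2*d*j^4 - 3*d*j^3 - 6*d*j^2 + j^4 + 2*j^3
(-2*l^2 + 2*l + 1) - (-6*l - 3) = -2*l^2 + 8*l + 4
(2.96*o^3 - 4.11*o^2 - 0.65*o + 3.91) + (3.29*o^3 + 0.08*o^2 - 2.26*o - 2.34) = 6.25*o^3 - 4.03*o^2 - 2.91*o + 1.57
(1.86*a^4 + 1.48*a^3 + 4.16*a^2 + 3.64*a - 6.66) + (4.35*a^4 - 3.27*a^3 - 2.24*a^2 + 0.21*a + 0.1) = 6.21*a^4 - 1.79*a^3 + 1.92*a^2 + 3.85*a - 6.56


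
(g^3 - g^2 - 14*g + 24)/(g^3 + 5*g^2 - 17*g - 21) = (g^2 + 2*g - 8)/(g^2 + 8*g + 7)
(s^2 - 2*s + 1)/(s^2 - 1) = (s - 1)/(s + 1)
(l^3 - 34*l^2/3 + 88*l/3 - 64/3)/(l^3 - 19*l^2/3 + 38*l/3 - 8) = (l - 8)/(l - 3)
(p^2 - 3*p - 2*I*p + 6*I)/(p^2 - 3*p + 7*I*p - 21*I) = (p - 2*I)/(p + 7*I)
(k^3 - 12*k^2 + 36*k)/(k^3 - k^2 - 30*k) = (k - 6)/(k + 5)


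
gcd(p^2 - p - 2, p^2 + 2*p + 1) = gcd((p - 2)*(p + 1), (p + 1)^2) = p + 1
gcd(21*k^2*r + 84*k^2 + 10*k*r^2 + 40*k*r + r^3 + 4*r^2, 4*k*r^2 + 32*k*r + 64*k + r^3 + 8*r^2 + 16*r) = r + 4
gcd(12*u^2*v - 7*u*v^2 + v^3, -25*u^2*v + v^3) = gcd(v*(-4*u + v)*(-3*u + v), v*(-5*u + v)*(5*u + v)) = v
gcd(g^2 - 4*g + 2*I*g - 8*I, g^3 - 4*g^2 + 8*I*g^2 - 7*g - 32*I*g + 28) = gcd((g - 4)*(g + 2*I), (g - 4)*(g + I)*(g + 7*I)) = g - 4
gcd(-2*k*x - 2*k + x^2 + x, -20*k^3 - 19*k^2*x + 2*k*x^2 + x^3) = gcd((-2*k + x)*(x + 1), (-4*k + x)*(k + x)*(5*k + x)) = 1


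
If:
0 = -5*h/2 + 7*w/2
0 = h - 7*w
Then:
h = 0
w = 0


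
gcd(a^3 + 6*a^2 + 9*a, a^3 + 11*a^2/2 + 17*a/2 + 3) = a + 3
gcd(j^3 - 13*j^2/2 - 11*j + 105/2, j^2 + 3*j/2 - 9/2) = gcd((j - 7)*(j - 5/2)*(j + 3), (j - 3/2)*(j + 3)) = j + 3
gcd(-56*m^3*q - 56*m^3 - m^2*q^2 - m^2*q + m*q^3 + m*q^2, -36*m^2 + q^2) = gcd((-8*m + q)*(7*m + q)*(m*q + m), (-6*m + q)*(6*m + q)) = 1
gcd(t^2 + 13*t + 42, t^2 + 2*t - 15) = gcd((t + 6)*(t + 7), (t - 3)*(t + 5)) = 1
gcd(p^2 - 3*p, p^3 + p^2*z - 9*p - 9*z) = p - 3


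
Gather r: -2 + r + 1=r - 1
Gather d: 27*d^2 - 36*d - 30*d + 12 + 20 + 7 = 27*d^2 - 66*d + 39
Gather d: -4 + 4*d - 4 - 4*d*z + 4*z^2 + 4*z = d*(4 - 4*z) + 4*z^2 + 4*z - 8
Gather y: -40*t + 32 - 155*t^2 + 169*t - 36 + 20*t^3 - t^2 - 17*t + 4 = 20*t^3 - 156*t^2 + 112*t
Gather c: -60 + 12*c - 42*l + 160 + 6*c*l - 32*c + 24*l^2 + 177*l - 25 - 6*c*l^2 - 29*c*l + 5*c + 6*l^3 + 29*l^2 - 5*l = c*(-6*l^2 - 23*l - 15) + 6*l^3 + 53*l^2 + 130*l + 75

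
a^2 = a^2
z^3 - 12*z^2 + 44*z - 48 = (z - 6)*(z - 4)*(z - 2)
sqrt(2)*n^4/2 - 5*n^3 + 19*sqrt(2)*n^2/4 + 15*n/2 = n*(n - 3*sqrt(2))*(n - 5*sqrt(2)/2)*(sqrt(2)*n/2 + 1/2)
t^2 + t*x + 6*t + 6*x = (t + 6)*(t + x)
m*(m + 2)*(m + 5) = m^3 + 7*m^2 + 10*m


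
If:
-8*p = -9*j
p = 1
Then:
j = 8/9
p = 1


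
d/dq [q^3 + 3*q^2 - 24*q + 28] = 3*q^2 + 6*q - 24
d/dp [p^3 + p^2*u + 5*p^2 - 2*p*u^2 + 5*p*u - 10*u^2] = 3*p^2 + 2*p*u + 10*p - 2*u^2 + 5*u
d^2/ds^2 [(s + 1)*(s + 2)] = 2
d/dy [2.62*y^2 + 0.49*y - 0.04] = 5.24*y + 0.49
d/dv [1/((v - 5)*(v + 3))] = 2*(1 - v)/(v^4 - 4*v^3 - 26*v^2 + 60*v + 225)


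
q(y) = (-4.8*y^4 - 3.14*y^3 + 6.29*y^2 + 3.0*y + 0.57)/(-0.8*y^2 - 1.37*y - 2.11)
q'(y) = (1.6*y + 1.37)*(-4.8*y^4 - 3.14*y^3 + 6.29*y^2 + 3.0*y + 0.57)/(-0.8*y^2 - 1.37*y - 2.11)^2 + (-19.2*y^3 - 9.42*y^2 + 12.58*y + 3.0)/(-0.8*y^2 - 1.37*y - 2.11) = (7.68*y^5 + 22.24*y^4 + 49.1156*y^3 + 13.6589*y^2 - 25.6318*y - 5.5491)/(0.64*y^4 + 2.192*y^3 + 5.2529*y^2 + 5.7814*y + 4.4521)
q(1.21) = 0.49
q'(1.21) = 5.66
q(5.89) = 162.98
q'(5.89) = 63.63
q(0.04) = -0.32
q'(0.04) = -1.40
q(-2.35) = 23.39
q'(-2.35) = -34.67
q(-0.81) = -1.23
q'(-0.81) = 2.14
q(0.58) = -1.03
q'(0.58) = -0.32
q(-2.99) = 48.76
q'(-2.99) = -44.13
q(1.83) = 6.30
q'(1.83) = 13.17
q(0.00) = -0.27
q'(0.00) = -1.25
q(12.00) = 777.69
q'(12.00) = 137.44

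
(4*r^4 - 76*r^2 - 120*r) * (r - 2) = 4*r^5 - 8*r^4 - 76*r^3 + 32*r^2 + 240*r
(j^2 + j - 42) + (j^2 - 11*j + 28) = 2*j^2 - 10*j - 14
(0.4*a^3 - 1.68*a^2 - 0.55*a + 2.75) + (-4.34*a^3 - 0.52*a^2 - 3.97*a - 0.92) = -3.94*a^3 - 2.2*a^2 - 4.52*a + 1.83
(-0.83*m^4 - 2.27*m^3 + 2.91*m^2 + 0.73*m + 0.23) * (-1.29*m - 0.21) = 1.0707*m^5 + 3.1026*m^4 - 3.2772*m^3 - 1.5528*m^2 - 0.45*m - 0.0483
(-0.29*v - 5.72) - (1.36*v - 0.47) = -1.65*v - 5.25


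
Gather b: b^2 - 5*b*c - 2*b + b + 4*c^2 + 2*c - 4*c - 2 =b^2 + b*(-5*c - 1) + 4*c^2 - 2*c - 2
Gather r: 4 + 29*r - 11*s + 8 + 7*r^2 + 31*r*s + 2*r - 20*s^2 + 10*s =7*r^2 + r*(31*s + 31) - 20*s^2 - s + 12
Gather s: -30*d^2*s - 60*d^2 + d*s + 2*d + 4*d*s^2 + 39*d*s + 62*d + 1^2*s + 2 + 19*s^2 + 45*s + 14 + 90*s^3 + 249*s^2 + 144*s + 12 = -60*d^2 + 64*d + 90*s^3 + s^2*(4*d + 268) + s*(-30*d^2 + 40*d + 190) + 28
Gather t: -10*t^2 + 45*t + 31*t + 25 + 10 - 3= -10*t^2 + 76*t + 32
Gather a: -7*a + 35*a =28*a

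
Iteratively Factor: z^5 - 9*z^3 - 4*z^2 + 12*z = (z + 2)*(z^4 - 2*z^3 - 5*z^2 + 6*z) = (z + 2)^2*(z^3 - 4*z^2 + 3*z) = z*(z + 2)^2*(z^2 - 4*z + 3) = z*(z - 3)*(z + 2)^2*(z - 1)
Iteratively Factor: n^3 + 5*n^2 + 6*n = (n + 2)*(n^2 + 3*n) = (n + 2)*(n + 3)*(n)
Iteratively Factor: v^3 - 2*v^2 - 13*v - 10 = (v - 5)*(v^2 + 3*v + 2) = (v - 5)*(v + 2)*(v + 1)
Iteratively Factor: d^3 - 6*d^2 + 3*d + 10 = (d + 1)*(d^2 - 7*d + 10) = (d - 2)*(d + 1)*(d - 5)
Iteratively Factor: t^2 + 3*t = (t)*(t + 3)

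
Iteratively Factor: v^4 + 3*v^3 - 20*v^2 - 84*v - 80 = (v - 5)*(v^3 + 8*v^2 + 20*v + 16) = (v - 5)*(v + 2)*(v^2 + 6*v + 8) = (v - 5)*(v + 2)*(v + 4)*(v + 2)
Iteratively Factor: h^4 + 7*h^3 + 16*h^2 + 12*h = (h + 2)*(h^3 + 5*h^2 + 6*h) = h*(h + 2)*(h^2 + 5*h + 6) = h*(h + 2)^2*(h + 3)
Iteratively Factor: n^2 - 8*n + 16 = (n - 4)*(n - 4)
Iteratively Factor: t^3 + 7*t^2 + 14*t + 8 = (t + 2)*(t^2 + 5*t + 4) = (t + 2)*(t + 4)*(t + 1)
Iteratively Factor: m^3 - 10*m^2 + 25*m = (m)*(m^2 - 10*m + 25) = m*(m - 5)*(m - 5)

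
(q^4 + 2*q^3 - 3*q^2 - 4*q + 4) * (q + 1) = q^5 + 3*q^4 - q^3 - 7*q^2 + 4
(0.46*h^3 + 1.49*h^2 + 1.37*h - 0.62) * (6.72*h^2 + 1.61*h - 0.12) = 3.0912*h^5 + 10.7534*h^4 + 11.5501*h^3 - 2.1395*h^2 - 1.1626*h + 0.0744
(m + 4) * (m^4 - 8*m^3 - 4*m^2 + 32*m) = m^5 - 4*m^4 - 36*m^3 + 16*m^2 + 128*m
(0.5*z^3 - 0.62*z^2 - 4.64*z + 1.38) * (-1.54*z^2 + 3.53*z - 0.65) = -0.77*z^5 + 2.7198*z^4 + 4.632*z^3 - 18.1014*z^2 + 7.8874*z - 0.897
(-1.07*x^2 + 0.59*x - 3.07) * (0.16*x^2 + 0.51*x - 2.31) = -0.1712*x^4 - 0.4513*x^3 + 2.2814*x^2 - 2.9286*x + 7.0917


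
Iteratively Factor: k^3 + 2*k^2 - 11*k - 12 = (k + 1)*(k^2 + k - 12) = (k - 3)*(k + 1)*(k + 4)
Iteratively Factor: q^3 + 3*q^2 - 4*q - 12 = (q + 3)*(q^2 - 4) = (q - 2)*(q + 3)*(q + 2)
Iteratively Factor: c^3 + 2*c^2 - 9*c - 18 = (c + 3)*(c^2 - c - 6) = (c - 3)*(c + 3)*(c + 2)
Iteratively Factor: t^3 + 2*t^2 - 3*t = (t + 3)*(t^2 - t) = (t - 1)*(t + 3)*(t)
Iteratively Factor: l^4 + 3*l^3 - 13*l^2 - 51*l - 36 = (l + 3)*(l^3 - 13*l - 12) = (l + 3)^2*(l^2 - 3*l - 4) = (l - 4)*(l + 3)^2*(l + 1)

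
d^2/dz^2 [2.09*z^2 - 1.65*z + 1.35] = 4.18000000000000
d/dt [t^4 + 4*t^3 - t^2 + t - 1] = 4*t^3 + 12*t^2 - 2*t + 1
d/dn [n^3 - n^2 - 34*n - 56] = 3*n^2 - 2*n - 34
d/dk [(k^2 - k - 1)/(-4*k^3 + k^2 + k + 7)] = ((2*k - 1)*(-4*k^3 + k^2 + k + 7) + (-12*k^2 + 2*k + 1)*(-k^2 + k + 1))/(-4*k^3 + k^2 + k + 7)^2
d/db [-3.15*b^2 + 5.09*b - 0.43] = 5.09 - 6.3*b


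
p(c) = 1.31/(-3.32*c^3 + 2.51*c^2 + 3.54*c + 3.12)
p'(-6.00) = 0.00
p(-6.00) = 0.00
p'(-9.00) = 0.00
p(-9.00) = 0.00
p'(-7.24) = 0.00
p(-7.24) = 0.00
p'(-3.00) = 0.01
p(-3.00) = 0.01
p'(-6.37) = 0.00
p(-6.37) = 0.00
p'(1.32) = 0.46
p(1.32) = 0.29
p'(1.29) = 0.38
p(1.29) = 0.28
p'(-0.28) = -0.31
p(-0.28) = 0.55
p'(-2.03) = 0.05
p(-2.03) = 0.04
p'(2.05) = 0.62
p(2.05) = -0.17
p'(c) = 1.31*(9.96*c^2 - 5.02*c - 3.54)/(-3.32*c^3 + 2.51*c^2 + 3.54*c + 3.12)^2 = (13.0476*c^2 - 6.5762*c - 4.6374)/(-3.32*c^3 + 2.51*c^2 + 3.54*c + 3.12)^2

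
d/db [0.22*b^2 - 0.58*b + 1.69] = 0.44*b - 0.58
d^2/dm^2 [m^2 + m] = 2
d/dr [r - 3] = 1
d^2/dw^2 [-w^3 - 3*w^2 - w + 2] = -6*w - 6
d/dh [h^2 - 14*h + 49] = 2*h - 14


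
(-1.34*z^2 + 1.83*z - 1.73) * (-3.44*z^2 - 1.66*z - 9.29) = 4.6096*z^4 - 4.0708*z^3 + 15.362*z^2 - 14.1289*z + 16.0717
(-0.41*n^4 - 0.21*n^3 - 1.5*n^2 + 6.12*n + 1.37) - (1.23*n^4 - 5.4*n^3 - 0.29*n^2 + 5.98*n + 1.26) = -1.64*n^4 + 5.19*n^3 - 1.21*n^2 + 0.14*n + 0.11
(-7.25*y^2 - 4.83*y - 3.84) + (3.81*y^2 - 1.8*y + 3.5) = -3.44*y^2 - 6.63*y - 0.34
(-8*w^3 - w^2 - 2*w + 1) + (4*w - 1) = -8*w^3 - w^2 + 2*w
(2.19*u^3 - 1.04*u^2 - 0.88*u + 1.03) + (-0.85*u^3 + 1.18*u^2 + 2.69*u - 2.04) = 1.34*u^3 + 0.14*u^2 + 1.81*u - 1.01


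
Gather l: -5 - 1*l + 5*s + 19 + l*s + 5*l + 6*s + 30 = l*(s + 4) + 11*s + 44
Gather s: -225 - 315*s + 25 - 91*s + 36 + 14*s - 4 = -392*s - 168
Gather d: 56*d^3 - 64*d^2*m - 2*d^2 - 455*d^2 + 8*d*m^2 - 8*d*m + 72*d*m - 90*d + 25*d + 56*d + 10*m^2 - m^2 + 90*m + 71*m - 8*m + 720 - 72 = 56*d^3 + d^2*(-64*m - 457) + d*(8*m^2 + 64*m - 9) + 9*m^2 + 153*m + 648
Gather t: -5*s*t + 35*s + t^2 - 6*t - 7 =35*s + t^2 + t*(-5*s - 6) - 7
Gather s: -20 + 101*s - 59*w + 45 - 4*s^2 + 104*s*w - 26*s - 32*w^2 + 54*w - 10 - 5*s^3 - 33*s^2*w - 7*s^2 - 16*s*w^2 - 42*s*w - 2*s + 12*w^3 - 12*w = -5*s^3 + s^2*(-33*w - 11) + s*(-16*w^2 + 62*w + 73) + 12*w^3 - 32*w^2 - 17*w + 15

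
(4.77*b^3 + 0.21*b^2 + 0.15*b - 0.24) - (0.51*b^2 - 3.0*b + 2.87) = 4.77*b^3 - 0.3*b^2 + 3.15*b - 3.11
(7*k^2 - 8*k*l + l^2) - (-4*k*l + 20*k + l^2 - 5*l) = 7*k^2 - 4*k*l - 20*k + 5*l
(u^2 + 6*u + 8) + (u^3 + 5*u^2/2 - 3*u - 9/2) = u^3 + 7*u^2/2 + 3*u + 7/2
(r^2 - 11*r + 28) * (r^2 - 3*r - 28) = r^4 - 14*r^3 + 33*r^2 + 224*r - 784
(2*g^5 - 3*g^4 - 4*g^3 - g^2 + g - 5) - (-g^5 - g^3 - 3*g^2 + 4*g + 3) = 3*g^5 - 3*g^4 - 3*g^3 + 2*g^2 - 3*g - 8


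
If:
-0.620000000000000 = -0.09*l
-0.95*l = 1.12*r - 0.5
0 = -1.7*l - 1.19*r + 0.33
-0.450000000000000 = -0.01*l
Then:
No Solution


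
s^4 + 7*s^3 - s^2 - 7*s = s*(s - 1)*(s + 1)*(s + 7)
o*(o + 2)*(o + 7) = o^3 + 9*o^2 + 14*o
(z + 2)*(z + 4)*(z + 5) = z^3 + 11*z^2 + 38*z + 40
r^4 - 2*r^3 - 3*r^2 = r^2*(r - 3)*(r + 1)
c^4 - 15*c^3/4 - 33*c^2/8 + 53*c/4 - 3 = (c - 4)*(c - 3/2)*(c - 1/4)*(c + 2)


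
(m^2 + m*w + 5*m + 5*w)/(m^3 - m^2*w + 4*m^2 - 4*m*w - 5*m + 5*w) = (-m - w)/(-m^2 + m*w + m - w)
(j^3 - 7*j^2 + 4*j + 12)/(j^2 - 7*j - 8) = (j^2 - 8*j + 12)/(j - 8)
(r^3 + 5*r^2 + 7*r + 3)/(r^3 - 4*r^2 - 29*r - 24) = (r + 1)/(r - 8)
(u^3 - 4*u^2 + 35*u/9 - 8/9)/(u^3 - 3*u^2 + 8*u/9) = (u - 1)/u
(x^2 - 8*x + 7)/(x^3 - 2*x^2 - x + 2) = (x - 7)/(x^2 - x - 2)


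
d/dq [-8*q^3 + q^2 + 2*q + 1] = -24*q^2 + 2*q + 2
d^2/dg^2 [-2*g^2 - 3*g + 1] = -4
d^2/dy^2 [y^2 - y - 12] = 2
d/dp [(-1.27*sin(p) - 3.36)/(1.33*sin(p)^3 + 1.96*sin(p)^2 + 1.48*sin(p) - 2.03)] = (3.3782*sin(p)^3 + 15.8956*sin(p)^2 + 13.1712*sin(p) + 7.5509)*cos(p)/(1.7689*sin(p)^6 + 5.2136*sin(p)^5 + 7.7784*sin(p)^4 + 0.4018*sin(p)^3 - 5.7672*sin(p)^2 - 6.0088*sin(p) + 4.1209)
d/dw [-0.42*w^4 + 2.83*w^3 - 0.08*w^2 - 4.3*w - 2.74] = -1.68*w^3 + 8.49*w^2 - 0.16*w - 4.3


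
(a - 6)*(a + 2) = a^2 - 4*a - 12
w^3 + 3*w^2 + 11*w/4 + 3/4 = (w + 1/2)*(w + 1)*(w + 3/2)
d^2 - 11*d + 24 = (d - 8)*(d - 3)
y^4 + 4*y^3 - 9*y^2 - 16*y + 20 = (y - 2)*(y - 1)*(y + 2)*(y + 5)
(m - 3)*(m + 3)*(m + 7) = m^3 + 7*m^2 - 9*m - 63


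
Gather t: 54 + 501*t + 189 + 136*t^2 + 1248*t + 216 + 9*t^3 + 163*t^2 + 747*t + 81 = 9*t^3 + 299*t^2 + 2496*t + 540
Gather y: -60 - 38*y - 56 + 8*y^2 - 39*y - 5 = 8*y^2 - 77*y - 121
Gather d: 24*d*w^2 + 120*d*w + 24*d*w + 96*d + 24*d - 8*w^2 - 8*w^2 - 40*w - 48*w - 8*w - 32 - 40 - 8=d*(24*w^2 + 144*w + 120) - 16*w^2 - 96*w - 80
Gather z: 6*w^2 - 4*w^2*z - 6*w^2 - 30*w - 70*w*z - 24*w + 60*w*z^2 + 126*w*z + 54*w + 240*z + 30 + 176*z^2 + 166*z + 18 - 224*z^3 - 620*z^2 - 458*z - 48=-224*z^3 + z^2*(60*w - 444) + z*(-4*w^2 + 56*w - 52)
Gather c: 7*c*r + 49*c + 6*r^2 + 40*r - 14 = c*(7*r + 49) + 6*r^2 + 40*r - 14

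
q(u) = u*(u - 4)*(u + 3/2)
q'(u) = u*(u - 4) + u*(u + 3/2) + (u - 4)*(u + 3/2) = 3*u^2 - 5*u - 6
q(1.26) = -9.53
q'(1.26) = -7.54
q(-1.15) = 2.07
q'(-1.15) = 3.72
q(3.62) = -7.04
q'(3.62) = 15.21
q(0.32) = -2.14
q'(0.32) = -7.29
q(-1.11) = 2.21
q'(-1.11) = 3.25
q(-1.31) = 1.32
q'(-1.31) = 5.70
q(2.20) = -14.65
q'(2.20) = -2.48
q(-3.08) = -34.45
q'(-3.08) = 37.86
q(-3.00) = -31.50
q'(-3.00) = 36.00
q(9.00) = 472.50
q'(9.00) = 192.00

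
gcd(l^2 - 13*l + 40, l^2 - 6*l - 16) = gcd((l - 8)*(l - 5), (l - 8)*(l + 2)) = l - 8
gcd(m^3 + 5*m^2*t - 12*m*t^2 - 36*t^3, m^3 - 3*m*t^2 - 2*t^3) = 1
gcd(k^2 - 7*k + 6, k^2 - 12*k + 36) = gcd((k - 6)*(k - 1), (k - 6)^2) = k - 6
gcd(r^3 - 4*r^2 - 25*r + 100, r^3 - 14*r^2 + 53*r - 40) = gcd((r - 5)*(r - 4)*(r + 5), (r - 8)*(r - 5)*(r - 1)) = r - 5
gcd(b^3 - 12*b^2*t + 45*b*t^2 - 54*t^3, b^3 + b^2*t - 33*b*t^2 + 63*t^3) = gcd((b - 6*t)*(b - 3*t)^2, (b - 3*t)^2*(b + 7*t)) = b^2 - 6*b*t + 9*t^2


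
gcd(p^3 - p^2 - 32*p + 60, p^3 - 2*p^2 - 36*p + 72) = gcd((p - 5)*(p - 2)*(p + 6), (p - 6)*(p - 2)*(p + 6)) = p^2 + 4*p - 12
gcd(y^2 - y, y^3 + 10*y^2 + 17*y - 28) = y - 1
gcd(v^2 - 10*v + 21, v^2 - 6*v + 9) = v - 3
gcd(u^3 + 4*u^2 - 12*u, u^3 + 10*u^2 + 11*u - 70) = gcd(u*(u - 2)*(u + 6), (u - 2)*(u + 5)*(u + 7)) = u - 2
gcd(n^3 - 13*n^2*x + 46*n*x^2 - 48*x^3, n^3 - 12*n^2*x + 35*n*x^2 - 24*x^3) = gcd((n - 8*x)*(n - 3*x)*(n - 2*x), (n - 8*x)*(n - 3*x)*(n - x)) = n^2 - 11*n*x + 24*x^2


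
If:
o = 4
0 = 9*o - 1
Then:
No Solution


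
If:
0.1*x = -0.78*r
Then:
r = -0.128205128205128*x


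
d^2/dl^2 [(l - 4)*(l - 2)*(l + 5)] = 6*l - 2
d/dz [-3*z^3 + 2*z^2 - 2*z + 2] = -9*z^2 + 4*z - 2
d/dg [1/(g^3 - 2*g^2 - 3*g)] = (-3*g^2 + 4*g + 3)/(g^2*(-g^2 + 2*g + 3)^2)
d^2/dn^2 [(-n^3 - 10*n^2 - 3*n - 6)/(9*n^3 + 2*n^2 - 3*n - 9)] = 18*(-88*n^6 - 90*n^5 - 486*n^4 - 746*n^3 - 185*n^2 - 195*n - 99)/(729*n^9 + 486*n^8 - 621*n^7 - 2503*n^6 - 765*n^5 + 1404*n^4 + 2484*n^3 + 243*n^2 - 729*n - 729)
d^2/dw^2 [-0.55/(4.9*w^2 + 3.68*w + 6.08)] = (26.411*w^2 + 19.8352*w - 0.55*(9.8*w + 3.68)*(19.6*w + 7.36) + 32.7712)/(4.9*w^2 + 3.68*w + 6.08)^3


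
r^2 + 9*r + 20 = (r + 4)*(r + 5)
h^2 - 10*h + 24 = (h - 6)*(h - 4)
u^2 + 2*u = u*(u + 2)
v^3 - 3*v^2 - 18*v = v*(v - 6)*(v + 3)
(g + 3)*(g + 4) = g^2 + 7*g + 12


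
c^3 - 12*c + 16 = (c - 2)^2*(c + 4)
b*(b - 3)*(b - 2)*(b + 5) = b^4 - 19*b^2 + 30*b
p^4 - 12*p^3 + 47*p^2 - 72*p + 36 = (p - 6)*(p - 3)*(p - 2)*(p - 1)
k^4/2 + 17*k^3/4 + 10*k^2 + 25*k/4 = k*(k/2 + 1/2)*(k + 5/2)*(k + 5)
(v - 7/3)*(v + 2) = v^2 - v/3 - 14/3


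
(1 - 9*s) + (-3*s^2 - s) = -3*s^2 - 10*s + 1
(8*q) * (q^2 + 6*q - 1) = 8*q^3 + 48*q^2 - 8*q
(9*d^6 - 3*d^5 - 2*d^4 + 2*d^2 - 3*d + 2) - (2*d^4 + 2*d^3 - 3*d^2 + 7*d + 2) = 9*d^6 - 3*d^5 - 4*d^4 - 2*d^3 + 5*d^2 - 10*d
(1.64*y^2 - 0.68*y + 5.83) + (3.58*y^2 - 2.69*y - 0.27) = 5.22*y^2 - 3.37*y + 5.56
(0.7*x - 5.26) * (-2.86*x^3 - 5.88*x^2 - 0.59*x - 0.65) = -2.002*x^4 + 10.9276*x^3 + 30.5158*x^2 + 2.6484*x + 3.419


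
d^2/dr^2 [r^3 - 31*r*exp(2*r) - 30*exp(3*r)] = -124*r*exp(2*r) + 6*r - 270*exp(3*r) - 124*exp(2*r)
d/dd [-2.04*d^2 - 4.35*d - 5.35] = -4.08*d - 4.35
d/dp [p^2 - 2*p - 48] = 2*p - 2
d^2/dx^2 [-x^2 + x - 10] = -2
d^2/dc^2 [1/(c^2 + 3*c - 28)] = 2*(-c^2 - 3*c + (2*c + 3)^2 + 28)/(c^2 + 3*c - 28)^3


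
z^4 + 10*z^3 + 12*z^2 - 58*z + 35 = (z - 1)^2*(z + 5)*(z + 7)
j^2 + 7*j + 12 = (j + 3)*(j + 4)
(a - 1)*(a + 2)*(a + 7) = a^3 + 8*a^2 + 5*a - 14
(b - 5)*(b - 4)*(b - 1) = b^3 - 10*b^2 + 29*b - 20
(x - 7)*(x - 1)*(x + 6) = x^3 - 2*x^2 - 41*x + 42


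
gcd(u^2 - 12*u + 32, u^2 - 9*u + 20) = u - 4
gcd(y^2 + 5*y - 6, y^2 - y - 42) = y + 6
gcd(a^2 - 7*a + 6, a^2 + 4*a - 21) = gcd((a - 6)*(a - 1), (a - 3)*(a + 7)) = 1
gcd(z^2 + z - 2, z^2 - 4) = z + 2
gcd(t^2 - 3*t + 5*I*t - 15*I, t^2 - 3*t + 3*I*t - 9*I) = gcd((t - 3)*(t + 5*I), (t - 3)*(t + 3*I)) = t - 3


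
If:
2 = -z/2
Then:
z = -4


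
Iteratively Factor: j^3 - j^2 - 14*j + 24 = (j - 3)*(j^2 + 2*j - 8) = (j - 3)*(j - 2)*(j + 4)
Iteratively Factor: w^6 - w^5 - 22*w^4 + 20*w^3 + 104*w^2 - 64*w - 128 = (w - 2)*(w^5 + w^4 - 20*w^3 - 20*w^2 + 64*w + 64) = (w - 2)^2*(w^4 + 3*w^3 - 14*w^2 - 48*w - 32) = (w - 2)^2*(w + 1)*(w^3 + 2*w^2 - 16*w - 32) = (w - 4)*(w - 2)^2*(w + 1)*(w^2 + 6*w + 8) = (w - 4)*(w - 2)^2*(w + 1)*(w + 4)*(w + 2)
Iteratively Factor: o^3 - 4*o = (o - 2)*(o^2 + 2*o) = (o - 2)*(o + 2)*(o)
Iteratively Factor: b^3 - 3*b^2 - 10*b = (b - 5)*(b^2 + 2*b) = b*(b - 5)*(b + 2)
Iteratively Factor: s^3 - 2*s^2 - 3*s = (s - 3)*(s^2 + s) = s*(s - 3)*(s + 1)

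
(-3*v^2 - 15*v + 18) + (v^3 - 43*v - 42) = v^3 - 3*v^2 - 58*v - 24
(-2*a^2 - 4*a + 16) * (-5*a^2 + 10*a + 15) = 10*a^4 - 150*a^2 + 100*a + 240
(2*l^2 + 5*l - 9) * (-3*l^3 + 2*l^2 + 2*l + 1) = -6*l^5 - 11*l^4 + 41*l^3 - 6*l^2 - 13*l - 9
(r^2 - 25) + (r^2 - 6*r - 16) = 2*r^2 - 6*r - 41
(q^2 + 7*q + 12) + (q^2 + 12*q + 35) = 2*q^2 + 19*q + 47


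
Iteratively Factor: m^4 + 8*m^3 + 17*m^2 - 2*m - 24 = (m + 3)*(m^3 + 5*m^2 + 2*m - 8) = (m + 3)*(m + 4)*(m^2 + m - 2) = (m - 1)*(m + 3)*(m + 4)*(m + 2)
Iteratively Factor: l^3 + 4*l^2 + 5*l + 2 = (l + 2)*(l^2 + 2*l + 1) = (l + 1)*(l + 2)*(l + 1)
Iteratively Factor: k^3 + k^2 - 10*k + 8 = (k - 1)*(k^2 + 2*k - 8) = (k - 1)*(k + 4)*(k - 2)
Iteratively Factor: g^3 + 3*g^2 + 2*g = (g)*(g^2 + 3*g + 2) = g*(g + 1)*(g + 2)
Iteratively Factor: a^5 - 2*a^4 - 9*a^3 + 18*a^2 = (a + 3)*(a^4 - 5*a^3 + 6*a^2) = (a - 3)*(a + 3)*(a^3 - 2*a^2) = (a - 3)*(a - 2)*(a + 3)*(a^2) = a*(a - 3)*(a - 2)*(a + 3)*(a)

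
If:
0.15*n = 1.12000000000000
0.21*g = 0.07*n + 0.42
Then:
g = 4.49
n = 7.47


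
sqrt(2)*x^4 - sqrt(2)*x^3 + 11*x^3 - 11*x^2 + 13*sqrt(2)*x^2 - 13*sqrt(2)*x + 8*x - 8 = (x - 1)*(x + sqrt(2))*(x + 4*sqrt(2))*(sqrt(2)*x + 1)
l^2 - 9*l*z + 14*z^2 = (l - 7*z)*(l - 2*z)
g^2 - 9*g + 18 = (g - 6)*(g - 3)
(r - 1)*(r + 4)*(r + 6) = r^3 + 9*r^2 + 14*r - 24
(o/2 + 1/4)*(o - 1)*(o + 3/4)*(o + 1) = o^4/2 + 5*o^3/8 - 5*o^2/16 - 5*o/8 - 3/16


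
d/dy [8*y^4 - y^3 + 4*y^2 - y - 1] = 32*y^3 - 3*y^2 + 8*y - 1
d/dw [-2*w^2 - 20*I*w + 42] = -4*w - 20*I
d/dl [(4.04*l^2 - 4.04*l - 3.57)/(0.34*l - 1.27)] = (1.3736*l^2 - 10.2616*l + 6.3446)/(0.1156*l^2 - 0.8636*l + 1.6129)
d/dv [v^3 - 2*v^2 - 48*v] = 3*v^2 - 4*v - 48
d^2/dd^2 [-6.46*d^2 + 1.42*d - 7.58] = -12.9200000000000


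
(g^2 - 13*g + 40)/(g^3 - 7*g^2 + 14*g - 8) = (g^2 - 13*g + 40)/(g^3 - 7*g^2 + 14*g - 8)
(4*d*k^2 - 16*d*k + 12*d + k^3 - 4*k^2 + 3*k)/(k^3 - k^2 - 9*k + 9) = (4*d + k)/(k + 3)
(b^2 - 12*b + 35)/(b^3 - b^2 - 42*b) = (b - 5)/(b*(b + 6))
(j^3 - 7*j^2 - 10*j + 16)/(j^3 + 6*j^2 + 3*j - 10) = (j - 8)/(j + 5)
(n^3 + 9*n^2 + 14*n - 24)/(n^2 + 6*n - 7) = (n^2 + 10*n + 24)/(n + 7)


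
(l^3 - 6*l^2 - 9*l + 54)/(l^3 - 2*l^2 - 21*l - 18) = (l - 3)/(l + 1)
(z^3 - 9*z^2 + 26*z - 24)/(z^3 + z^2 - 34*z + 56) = (z - 3)/(z + 7)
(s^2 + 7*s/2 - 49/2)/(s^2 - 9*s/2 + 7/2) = (s + 7)/(s - 1)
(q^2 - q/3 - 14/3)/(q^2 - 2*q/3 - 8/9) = 3*(-3*q^2 + q + 14)/(-9*q^2 + 6*q + 8)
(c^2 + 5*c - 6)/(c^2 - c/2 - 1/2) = 2*(c + 6)/(2*c + 1)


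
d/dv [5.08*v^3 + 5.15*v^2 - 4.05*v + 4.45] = 15.24*v^2 + 10.3*v - 4.05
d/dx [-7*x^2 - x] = -14*x - 1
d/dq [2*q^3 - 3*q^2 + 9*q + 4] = 6*q^2 - 6*q + 9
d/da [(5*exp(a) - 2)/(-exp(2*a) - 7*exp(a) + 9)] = (5*exp(2*a) - 4*exp(a) + 31)*exp(a)/(exp(4*a) + 14*exp(3*a) + 31*exp(2*a) - 126*exp(a) + 81)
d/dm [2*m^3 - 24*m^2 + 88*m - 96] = 6*m^2 - 48*m + 88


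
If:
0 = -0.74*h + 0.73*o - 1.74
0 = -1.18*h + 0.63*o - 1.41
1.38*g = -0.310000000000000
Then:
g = -0.22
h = 0.17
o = 2.56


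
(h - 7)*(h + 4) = h^2 - 3*h - 28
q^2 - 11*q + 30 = (q - 6)*(q - 5)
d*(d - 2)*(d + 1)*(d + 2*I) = d^4 - d^3 + 2*I*d^3 - 2*d^2 - 2*I*d^2 - 4*I*d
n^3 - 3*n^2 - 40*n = n*(n - 8)*(n + 5)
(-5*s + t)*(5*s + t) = -25*s^2 + t^2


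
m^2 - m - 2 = (m - 2)*(m + 1)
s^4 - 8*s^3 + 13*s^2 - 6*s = s*(s - 6)*(s - 1)^2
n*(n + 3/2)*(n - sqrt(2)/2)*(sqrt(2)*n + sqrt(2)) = sqrt(2)*n^4 - n^3 + 5*sqrt(2)*n^3/2 - 5*n^2/2 + 3*sqrt(2)*n^2/2 - 3*n/2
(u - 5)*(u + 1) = u^2 - 4*u - 5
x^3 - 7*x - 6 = (x - 3)*(x + 1)*(x + 2)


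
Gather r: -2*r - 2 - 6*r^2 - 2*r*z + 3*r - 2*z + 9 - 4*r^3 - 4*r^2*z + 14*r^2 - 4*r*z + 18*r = -4*r^3 + r^2*(8 - 4*z) + r*(19 - 6*z) - 2*z + 7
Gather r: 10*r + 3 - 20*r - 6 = -10*r - 3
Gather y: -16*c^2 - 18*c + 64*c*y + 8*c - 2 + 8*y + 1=-16*c^2 - 10*c + y*(64*c + 8) - 1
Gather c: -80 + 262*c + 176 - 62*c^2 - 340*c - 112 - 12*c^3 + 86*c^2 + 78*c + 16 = -12*c^3 + 24*c^2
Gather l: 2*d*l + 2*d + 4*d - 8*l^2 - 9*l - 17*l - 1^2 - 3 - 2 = 6*d - 8*l^2 + l*(2*d - 26) - 6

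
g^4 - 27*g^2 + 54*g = g*(g - 3)^2*(g + 6)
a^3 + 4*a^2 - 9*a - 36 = (a - 3)*(a + 3)*(a + 4)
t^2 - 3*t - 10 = (t - 5)*(t + 2)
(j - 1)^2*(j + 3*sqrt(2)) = j^3 - 2*j^2 + 3*sqrt(2)*j^2 - 6*sqrt(2)*j + j + 3*sqrt(2)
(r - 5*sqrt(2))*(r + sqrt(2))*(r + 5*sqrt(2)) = r^3 + sqrt(2)*r^2 - 50*r - 50*sqrt(2)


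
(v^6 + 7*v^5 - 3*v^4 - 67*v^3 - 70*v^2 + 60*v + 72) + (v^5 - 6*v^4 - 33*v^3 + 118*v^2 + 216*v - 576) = v^6 + 8*v^5 - 9*v^4 - 100*v^3 + 48*v^2 + 276*v - 504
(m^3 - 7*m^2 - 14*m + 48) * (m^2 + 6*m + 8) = m^5 - m^4 - 48*m^3 - 92*m^2 + 176*m + 384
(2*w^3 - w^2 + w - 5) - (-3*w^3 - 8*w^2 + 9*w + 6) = 5*w^3 + 7*w^2 - 8*w - 11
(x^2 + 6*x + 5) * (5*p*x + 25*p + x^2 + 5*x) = 5*p*x^3 + 55*p*x^2 + 175*p*x + 125*p + x^4 + 11*x^3 + 35*x^2 + 25*x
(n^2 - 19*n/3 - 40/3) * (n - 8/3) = n^3 - 9*n^2 + 32*n/9 + 320/9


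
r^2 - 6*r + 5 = (r - 5)*(r - 1)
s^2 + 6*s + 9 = (s + 3)^2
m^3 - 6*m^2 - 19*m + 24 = (m - 8)*(m - 1)*(m + 3)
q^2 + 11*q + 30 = (q + 5)*(q + 6)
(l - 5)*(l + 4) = l^2 - l - 20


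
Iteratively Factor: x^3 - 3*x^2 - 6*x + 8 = (x + 2)*(x^2 - 5*x + 4) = (x - 1)*(x + 2)*(x - 4)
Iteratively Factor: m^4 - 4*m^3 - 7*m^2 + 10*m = (m + 2)*(m^3 - 6*m^2 + 5*m) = (m - 5)*(m + 2)*(m^2 - m) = m*(m - 5)*(m + 2)*(m - 1)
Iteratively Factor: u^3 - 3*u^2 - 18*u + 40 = (u - 5)*(u^2 + 2*u - 8) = (u - 5)*(u + 4)*(u - 2)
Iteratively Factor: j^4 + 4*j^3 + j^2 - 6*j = (j + 3)*(j^3 + j^2 - 2*j) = (j + 2)*(j + 3)*(j^2 - j) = (j - 1)*(j + 2)*(j + 3)*(j)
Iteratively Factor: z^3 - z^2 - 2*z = (z - 2)*(z^2 + z) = z*(z - 2)*(z + 1)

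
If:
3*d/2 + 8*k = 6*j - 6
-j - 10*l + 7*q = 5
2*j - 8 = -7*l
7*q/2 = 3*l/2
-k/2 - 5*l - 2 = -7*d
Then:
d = -1424/1589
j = 13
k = 14568/1589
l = -18/7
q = -54/49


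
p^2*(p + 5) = p^3 + 5*p^2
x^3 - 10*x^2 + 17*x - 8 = (x - 8)*(x - 1)^2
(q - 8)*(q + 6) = q^2 - 2*q - 48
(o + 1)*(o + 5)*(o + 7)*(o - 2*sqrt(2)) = o^4 - 2*sqrt(2)*o^3 + 13*o^3 - 26*sqrt(2)*o^2 + 47*o^2 - 94*sqrt(2)*o + 35*o - 70*sqrt(2)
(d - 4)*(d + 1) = d^2 - 3*d - 4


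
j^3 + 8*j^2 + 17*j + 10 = (j + 1)*(j + 2)*(j + 5)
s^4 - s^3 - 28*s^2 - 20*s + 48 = (s - 6)*(s - 1)*(s + 2)*(s + 4)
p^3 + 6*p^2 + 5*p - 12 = (p - 1)*(p + 3)*(p + 4)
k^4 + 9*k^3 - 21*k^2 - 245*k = k*(k - 5)*(k + 7)^2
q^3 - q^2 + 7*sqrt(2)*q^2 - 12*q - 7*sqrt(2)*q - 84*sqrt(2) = (q - 4)*(q + 3)*(q + 7*sqrt(2))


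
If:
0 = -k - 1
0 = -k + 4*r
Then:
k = -1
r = -1/4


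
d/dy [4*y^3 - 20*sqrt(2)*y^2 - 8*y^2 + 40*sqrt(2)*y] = 12*y^2 - 40*sqrt(2)*y - 16*y + 40*sqrt(2)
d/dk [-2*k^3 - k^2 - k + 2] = -6*k^2 - 2*k - 1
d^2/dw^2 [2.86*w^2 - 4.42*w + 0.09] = 5.72000000000000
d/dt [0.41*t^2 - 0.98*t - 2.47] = 0.82*t - 0.98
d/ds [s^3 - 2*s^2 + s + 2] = 3*s^2 - 4*s + 1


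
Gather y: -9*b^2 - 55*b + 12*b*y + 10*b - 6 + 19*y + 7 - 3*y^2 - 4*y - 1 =-9*b^2 - 45*b - 3*y^2 + y*(12*b + 15)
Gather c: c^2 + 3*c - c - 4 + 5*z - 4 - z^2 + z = c^2 + 2*c - z^2 + 6*z - 8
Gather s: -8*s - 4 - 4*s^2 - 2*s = -4*s^2 - 10*s - 4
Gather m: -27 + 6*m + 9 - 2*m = 4*m - 18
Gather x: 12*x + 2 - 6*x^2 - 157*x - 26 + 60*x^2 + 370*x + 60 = 54*x^2 + 225*x + 36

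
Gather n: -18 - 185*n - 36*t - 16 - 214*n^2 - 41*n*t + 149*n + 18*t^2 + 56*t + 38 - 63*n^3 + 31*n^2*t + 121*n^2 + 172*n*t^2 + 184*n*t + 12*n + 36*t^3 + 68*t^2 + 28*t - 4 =-63*n^3 + n^2*(31*t - 93) + n*(172*t^2 + 143*t - 24) + 36*t^3 + 86*t^2 + 48*t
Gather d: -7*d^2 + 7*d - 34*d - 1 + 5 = -7*d^2 - 27*d + 4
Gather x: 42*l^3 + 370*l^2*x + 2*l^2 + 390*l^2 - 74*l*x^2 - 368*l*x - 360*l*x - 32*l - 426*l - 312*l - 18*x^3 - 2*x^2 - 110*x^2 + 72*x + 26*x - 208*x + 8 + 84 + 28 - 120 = 42*l^3 + 392*l^2 - 770*l - 18*x^3 + x^2*(-74*l - 112) + x*(370*l^2 - 728*l - 110)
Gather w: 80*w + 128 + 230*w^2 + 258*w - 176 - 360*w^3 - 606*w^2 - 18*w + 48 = -360*w^3 - 376*w^2 + 320*w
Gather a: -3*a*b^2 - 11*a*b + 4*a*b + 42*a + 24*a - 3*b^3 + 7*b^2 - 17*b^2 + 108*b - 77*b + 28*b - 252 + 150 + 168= a*(-3*b^2 - 7*b + 66) - 3*b^3 - 10*b^2 + 59*b + 66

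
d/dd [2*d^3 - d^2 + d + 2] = 6*d^2 - 2*d + 1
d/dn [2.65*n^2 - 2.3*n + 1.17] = 5.3*n - 2.3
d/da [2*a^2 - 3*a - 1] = 4*a - 3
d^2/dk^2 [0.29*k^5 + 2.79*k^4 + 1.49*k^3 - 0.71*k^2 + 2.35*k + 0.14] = 5.8*k^3 + 33.48*k^2 + 8.94*k - 1.42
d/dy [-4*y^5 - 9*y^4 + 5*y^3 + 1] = y^2*(-20*y^2 - 36*y + 15)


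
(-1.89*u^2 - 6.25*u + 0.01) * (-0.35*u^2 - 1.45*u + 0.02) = 0.6615*u^4 + 4.928*u^3 + 9.0212*u^2 - 0.1395*u + 0.0002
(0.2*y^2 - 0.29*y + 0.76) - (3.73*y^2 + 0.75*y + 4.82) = -3.53*y^2 - 1.04*y - 4.06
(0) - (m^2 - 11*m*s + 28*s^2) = -m^2 + 11*m*s - 28*s^2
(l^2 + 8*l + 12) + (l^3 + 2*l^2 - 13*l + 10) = l^3 + 3*l^2 - 5*l + 22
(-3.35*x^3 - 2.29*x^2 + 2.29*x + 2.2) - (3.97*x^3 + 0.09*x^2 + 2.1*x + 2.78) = -7.32*x^3 - 2.38*x^2 + 0.19*x - 0.58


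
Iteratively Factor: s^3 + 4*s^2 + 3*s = (s + 3)*(s^2 + s) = (s + 1)*(s + 3)*(s)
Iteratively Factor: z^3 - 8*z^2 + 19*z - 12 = (z - 4)*(z^2 - 4*z + 3) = (z - 4)*(z - 3)*(z - 1)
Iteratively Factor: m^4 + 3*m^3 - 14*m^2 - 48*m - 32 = (m + 2)*(m^3 + m^2 - 16*m - 16) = (m + 2)*(m + 4)*(m^2 - 3*m - 4) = (m - 4)*(m + 2)*(m + 4)*(m + 1)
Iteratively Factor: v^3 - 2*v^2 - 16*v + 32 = (v - 4)*(v^2 + 2*v - 8) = (v - 4)*(v - 2)*(v + 4)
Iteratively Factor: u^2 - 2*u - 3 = (u - 3)*(u + 1)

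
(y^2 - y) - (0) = y^2 - y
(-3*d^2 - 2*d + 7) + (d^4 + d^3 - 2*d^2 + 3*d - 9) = d^4 + d^3 - 5*d^2 + d - 2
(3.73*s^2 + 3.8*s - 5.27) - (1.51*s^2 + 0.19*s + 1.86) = 2.22*s^2 + 3.61*s - 7.13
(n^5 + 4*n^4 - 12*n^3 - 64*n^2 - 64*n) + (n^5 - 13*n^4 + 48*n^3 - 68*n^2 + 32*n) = 2*n^5 - 9*n^4 + 36*n^3 - 132*n^2 - 32*n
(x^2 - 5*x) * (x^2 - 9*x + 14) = x^4 - 14*x^3 + 59*x^2 - 70*x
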